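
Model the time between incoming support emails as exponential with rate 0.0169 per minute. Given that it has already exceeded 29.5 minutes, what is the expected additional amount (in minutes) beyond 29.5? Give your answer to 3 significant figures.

59.2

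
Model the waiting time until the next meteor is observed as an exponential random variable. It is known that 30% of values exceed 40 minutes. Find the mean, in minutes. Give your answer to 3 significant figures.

e^(−λ·40) = 0.30 ⇒ λ = −ln(0.30)/40 = 0.0300993.
Mean = 1/λ = 33.2233 minutes.

33.2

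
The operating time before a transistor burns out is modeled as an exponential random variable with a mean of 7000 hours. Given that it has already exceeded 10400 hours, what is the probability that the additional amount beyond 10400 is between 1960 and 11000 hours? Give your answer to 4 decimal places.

0.5480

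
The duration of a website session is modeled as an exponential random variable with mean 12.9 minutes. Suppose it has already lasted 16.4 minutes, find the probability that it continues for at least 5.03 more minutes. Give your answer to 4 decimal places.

The rate is λ = 1/12.9 = 0.0775194 per minute.
The exponential is memoryless, so the remaining time is again Exp(λ): the condition X > 16.4 is irrelevant.
P(X > 5.03) = e^(−0.38992) ≈ 0.6771.

0.6771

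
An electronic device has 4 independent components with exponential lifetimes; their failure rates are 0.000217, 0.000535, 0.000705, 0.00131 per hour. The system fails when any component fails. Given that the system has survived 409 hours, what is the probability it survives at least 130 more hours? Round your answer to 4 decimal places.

Time to first failure ~ Exp(Σλ) with Σλ = 0.002767.
By memorylessness, P(T > 409+130 | T > 409) = P(T > 130) = e^(−0.002767·130) ≈ 0.6979.

0.6979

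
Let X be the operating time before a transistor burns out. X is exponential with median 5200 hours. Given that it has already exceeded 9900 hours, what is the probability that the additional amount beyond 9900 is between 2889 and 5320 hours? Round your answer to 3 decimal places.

For an exponential, median = ln(2)/λ, so λ = ln 2 / 5200 = 0.000133298 per hour.
Memoryless: the residual past 9900 is again Exp(λ).
P(2889 < residual < 5320) = e^(−λ·2889) − e^(−λ·5320) = 0.68038 − 0.49207 ≈ 0.188.

0.188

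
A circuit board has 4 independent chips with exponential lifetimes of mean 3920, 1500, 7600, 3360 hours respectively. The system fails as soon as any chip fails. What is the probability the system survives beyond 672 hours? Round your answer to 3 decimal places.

The first failure time is exponential with rate Σλ_i = 1/3920 + 1/1500 + 1/7600 + 1/3360 = 0.00135097 per hour.
P(min > 672) = e^(−0.00135097·672) = e^(−0.90785) ≈ 0.403.

0.403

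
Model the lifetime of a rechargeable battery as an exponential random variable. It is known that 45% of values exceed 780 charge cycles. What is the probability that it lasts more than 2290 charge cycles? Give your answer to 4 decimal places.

0.0959

e^(−λ·780) = 0.45 ⇒ λ = −ln(0.45)/780 = 0.00102373.
P(X > 2290) = e^(−0.00102373·2290) = e^(−2.3443) ≈ 0.0959.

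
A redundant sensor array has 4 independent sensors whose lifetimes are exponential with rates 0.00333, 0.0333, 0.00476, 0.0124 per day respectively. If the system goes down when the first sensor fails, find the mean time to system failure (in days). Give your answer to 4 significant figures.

The time to first failure is exponential with rate Σλ = 0.00333 + 0.0333 + 0.00476 + 0.0124 = 0.05379.
E[min] = 1/Σλ = 1/0.05379 = 18.5908 days.

18.59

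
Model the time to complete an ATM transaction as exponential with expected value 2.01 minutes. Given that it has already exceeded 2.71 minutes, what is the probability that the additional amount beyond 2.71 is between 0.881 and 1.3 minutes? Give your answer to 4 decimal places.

0.1214

The rate is λ = 1/2.01 = 0.497512 per minute.
Memoryless: the residual past 2.71 is again Exp(λ).
P(0.881 < residual < 1.3) = e^(−λ·0.881) − e^(−λ·1.3) = 0.64513 − 0.52374 ≈ 0.1214.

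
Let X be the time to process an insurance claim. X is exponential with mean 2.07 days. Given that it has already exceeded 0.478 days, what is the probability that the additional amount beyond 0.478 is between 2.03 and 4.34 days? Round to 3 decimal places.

The rate is λ = 1/2.07 = 0.483092 per day.
Memoryless: the residual past 0.478 is again Exp(λ).
P(2.03 < residual < 4.34) = e^(−λ·2.03) − e^(−λ·4.34) = 0.37506 − 0.12287 ≈ 0.252.

0.252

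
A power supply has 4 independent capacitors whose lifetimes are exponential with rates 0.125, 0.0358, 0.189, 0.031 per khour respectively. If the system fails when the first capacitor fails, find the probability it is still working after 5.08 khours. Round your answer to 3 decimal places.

0.145

The time to first failure is exponential with rate Σλ = 0.125 + 0.0358 + 0.189 + 0.031 = 0.3808.
P(min > 5.08) = e^(−0.3808·5.08) = e^(−1.9345) ≈ 0.145.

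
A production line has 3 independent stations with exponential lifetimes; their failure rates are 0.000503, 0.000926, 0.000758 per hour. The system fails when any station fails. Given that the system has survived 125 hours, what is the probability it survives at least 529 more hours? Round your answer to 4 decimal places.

Time to first failure ~ Exp(Σλ) with Σλ = 0.002187.
By memorylessness, P(T > 125+529 | T > 125) = P(T > 529) = e^(−0.002187·529) ≈ 0.3145.

0.3145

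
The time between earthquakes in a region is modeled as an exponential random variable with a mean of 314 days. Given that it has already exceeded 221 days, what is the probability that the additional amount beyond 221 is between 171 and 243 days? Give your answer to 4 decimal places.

0.1189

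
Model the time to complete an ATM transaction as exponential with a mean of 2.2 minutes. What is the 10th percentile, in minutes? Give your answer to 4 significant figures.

0.2318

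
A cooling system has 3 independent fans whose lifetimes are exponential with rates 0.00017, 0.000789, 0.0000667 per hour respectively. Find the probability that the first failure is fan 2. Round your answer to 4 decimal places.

0.7692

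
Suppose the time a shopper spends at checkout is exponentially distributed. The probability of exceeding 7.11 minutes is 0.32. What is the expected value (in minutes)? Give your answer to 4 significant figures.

6.240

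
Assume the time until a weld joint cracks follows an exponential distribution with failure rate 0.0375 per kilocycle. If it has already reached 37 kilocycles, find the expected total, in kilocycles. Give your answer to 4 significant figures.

63.67

By memorylessness, E[X | X > 37] = 37 + 1/λ = 37 + 26.6667 = 63.6667 kilocycles.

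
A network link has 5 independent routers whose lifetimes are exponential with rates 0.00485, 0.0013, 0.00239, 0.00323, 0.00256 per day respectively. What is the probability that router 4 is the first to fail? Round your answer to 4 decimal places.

0.2254

The time to first failure is exponential with rate Σλ = 0.00485 + 0.0013 + 0.00239 + 0.00323 + 0.00256 = 0.01433.
P(router 4 first) = λ_4/Σλ = 0.00323/0.01433 ≈ 0.2254.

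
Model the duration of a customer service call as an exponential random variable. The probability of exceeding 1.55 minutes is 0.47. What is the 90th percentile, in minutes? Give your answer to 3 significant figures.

e^(−λ·1.55) = 0.47 ⇒ λ = −ln(0.47)/1.55 = 0.487111.
90th percentile: 1 − e^(−λt) = 0.9, t = −ln(0.1)/λ = 4.72702 minutes.

4.73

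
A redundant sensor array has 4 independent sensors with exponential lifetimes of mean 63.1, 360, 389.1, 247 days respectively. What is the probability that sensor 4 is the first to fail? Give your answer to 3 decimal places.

Rates: λ_i = 1/mean_i → 0.0158479, 0.00277778, 0.00257003, 0.00404858; Σλ = 0.0252443.
P(sensor 4 first) = λ_4/Σλ = 0.00404858/0.0252443 ≈ 0.160.

0.160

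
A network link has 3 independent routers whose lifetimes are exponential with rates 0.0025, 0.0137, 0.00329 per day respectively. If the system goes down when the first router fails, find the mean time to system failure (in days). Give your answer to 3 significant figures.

51.3

The time to first failure is exponential with rate Σλ = 0.0025 + 0.0137 + 0.00329 = 0.01949.
E[min] = 1/Σλ = 1/0.01949 = 51.3084 days.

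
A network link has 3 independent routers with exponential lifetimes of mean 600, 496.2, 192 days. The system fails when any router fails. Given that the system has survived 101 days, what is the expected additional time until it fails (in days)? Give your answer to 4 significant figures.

112.5

First-failure rate Σλ = 1/600 + 1/496.2 + 1/192 = 0.00889032.
By memorylessness the expected residual is 1/Σλ = 112.482 days, regardless of the 101 already elapsed.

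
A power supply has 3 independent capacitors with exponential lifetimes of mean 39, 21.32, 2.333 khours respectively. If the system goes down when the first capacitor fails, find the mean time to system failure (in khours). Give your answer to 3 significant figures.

2.00

The first failure time is exponential with rate Σλ_i = 1/39 + 1/21.32 + 1/2.333 = 0.501178 per khour.
E[min] = 1/Σλ = 1/0.501178 = 1.9953 khours.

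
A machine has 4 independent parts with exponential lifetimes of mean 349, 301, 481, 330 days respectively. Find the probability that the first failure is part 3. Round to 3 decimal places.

0.184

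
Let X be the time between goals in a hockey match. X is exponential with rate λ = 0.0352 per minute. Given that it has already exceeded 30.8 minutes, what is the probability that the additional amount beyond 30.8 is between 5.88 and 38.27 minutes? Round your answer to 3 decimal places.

Memoryless: the residual past 30.8 is again Exp(λ).
P(5.88 < residual < 38.27) = e^(−λ·5.88) − e^(−λ·38.27) = 0.81304 − 0.25999 ≈ 0.553.

0.553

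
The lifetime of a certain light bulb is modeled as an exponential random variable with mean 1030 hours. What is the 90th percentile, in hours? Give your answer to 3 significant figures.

The rate is λ = 1/1030 = 0.000970874 per hour.
Set 1 − e^(−λt) = 0.9, so t = −ln(0.1)/λ = 2.3026/0.000970874 ≈ 2371.66 hours.

2370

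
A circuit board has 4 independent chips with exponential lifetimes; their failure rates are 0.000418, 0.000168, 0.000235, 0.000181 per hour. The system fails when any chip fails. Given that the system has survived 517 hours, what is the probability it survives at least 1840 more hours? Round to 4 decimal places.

0.1582

Time to first failure ~ Exp(Σλ) with Σλ = 0.001002.
By memorylessness, P(T > 517+1840 | T > 517) = P(T > 1840) = e^(−0.001002·1840) ≈ 0.1582.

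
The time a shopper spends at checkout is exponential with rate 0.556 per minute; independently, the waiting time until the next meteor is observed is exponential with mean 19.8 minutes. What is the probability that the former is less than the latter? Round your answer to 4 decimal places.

λ_1 = 0.556, λ_2 = 1/19.8 = 0.0505051.
For independent exponentials, P(the former < the latter) = λ_1/(λ_1+λ_2) = 0.556/0.606505 ≈ 0.9167.

0.9167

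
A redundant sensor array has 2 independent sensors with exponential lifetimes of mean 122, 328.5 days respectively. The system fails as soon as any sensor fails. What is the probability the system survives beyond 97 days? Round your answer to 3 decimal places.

The first failure time is exponential with rate Σλ_i = 1/122 + 1/328.5 = 0.0112409 per day.
P(min > 97) = e^(−0.0112409·97) = e^(−1.0904) ≈ 0.336.

0.336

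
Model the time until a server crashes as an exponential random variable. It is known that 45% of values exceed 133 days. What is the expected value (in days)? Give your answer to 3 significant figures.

e^(−λ·133) = 0.45 ⇒ λ = −ln(0.45)/133 = 0.00600382.
Mean = 1/λ = 166.561 days.

167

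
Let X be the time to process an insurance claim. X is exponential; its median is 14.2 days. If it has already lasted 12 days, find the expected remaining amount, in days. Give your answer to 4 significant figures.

For an exponential, median = ln(2)/λ, so λ = ln 2 / 14.2 = 0.0488132 per day.
By memorylessness, the remaining amount past any threshold is again Exp(λ) with mean 1/λ = 20.4863 days.

20.49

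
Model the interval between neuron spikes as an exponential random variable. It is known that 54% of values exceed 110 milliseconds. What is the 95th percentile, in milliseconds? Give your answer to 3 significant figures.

535

e^(−λ·110) = 0.54 ⇒ λ = −ln(0.54)/110 = 0.00560169.
95th percentile: 1 − e^(−λt) = 0.95, t = −ln(0.05)/λ = 534.791 milliseconds.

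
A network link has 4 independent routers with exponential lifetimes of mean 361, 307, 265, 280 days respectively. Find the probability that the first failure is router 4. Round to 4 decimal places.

0.2671

Rates: λ_i = 1/mean_i → 0.00277008, 0.00325733, 0.00377358, 0.00357143; Σλ = 0.0133724.
P(router 4 first) = λ_4/Σλ = 0.00357143/0.0133724 ≈ 0.2671.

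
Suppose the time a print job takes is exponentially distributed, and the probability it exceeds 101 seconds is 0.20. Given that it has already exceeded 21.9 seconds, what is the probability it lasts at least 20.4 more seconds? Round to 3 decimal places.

From e^(−λ·101) = 0.20, λ = −ln(0.20)/101 = 0.015935.
Memoryless: P(X > 21.9+20.4 | X > 21.9) = P(X > 20.4) = e^(−0.015935·20.4) ≈ 0.722.

0.722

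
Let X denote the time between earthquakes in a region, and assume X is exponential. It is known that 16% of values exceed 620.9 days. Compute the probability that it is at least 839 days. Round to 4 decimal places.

e^(−λ·620.9) = 0.16 ⇒ λ = −ln(0.16)/620.9 = 0.00295149.
P(X > 839) = e^(−0.00295149·839) = e^(−2.4763) ≈ 0.0841.

0.0841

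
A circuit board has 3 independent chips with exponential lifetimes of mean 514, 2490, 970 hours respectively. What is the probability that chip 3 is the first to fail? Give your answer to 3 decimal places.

Rates: λ_i = 1/mean_i → 0.00194553, 0.000401606, 0.00103093; Σλ = 0.00337806.
P(chip 3 first) = λ_3/Σλ = 0.00103093/0.00337806 ≈ 0.305.

0.305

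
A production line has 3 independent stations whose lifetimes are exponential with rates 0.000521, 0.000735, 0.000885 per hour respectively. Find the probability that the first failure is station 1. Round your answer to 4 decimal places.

The time to first failure is exponential with rate Σλ = 0.000521 + 0.000735 + 0.000885 = 0.002141.
P(station 1 first) = λ_1/Σλ = 0.000521/0.002141 ≈ 0.2433.

0.2433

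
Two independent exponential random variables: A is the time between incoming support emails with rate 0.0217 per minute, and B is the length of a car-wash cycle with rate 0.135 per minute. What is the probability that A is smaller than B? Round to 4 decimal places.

0.1385

λ_1 = 0.0217, λ_2 = 0.135.
For independent exponentials, P(A < B) = λ_1/(λ_1+λ_2) = 0.0217/0.1567 ≈ 0.1385.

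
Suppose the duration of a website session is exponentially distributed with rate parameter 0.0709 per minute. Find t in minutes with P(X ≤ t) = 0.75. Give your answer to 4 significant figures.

Set 1 − e^(−λt) = 0.75, so t = −ln(0.25)/λ = 1.3863/0.0709 ≈ 19.5528 minutes.

19.55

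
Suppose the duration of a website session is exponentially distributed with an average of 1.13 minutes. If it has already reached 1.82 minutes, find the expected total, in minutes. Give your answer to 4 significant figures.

2.950

The rate is λ = 1/1.13 = 0.884956 per minute.
By memorylessness, E[X | X > 1.82] = 1.82 + 1/λ = 1.82 + 1.13 = 2.95 minutes.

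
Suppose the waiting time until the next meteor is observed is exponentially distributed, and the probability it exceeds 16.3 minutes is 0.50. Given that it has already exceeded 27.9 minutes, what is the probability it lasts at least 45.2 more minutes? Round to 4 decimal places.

0.1463

From e^(−λ·16.3) = 0.50, λ = −ln(0.50)/16.3 = 0.0425244.
Memoryless: P(X > 27.9+45.2 | X > 27.9) = P(X > 45.2) = e^(−0.0425244·45.2) ≈ 0.1463.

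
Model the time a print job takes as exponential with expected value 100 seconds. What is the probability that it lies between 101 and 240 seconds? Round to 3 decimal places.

The rate is λ = 1/100 = 0.01 per second.
P(101 < X < 240) = e^(−λ·101) − e^(−λ·240) = 0.36422 − 0.09072 ≈ 0.274.

0.274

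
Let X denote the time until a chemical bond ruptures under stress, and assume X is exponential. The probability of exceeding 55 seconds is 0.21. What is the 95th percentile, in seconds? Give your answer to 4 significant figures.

105.6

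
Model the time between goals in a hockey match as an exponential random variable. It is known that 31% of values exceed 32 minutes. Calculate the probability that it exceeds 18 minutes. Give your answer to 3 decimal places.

0.517

e^(−λ·32) = 0.31 ⇒ λ = −ln(0.31)/32 = 0.0365995.
P(X > 18) = e^(−0.0365995·18) = e^(−0.65879) ≈ 0.517.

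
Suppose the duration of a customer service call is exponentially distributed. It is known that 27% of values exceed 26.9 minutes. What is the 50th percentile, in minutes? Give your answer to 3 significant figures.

14.2

e^(−λ·26.9) = 0.27 ⇒ λ = −ln(0.27)/26.9 = 0.0486741.
50th percentile: 1 − e^(−λt) = 0.5, t = −ln(0.5)/λ = 14.2406 minutes.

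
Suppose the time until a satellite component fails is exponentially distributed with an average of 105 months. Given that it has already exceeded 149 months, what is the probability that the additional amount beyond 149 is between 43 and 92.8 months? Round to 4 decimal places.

0.2508

The rate is λ = 1/105 = 0.00952381 per month.
Memoryless: the residual past 149 is again Exp(λ).
P(43 < residual < 92.8) = e^(−λ·43) − e^(−λ·92.8) = 0.66397 − 0.41321 ≈ 0.2508.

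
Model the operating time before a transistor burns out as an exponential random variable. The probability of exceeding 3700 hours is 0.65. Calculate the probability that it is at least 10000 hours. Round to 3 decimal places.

e^(−λ·3700) = 0.65 ⇒ λ = −ln(0.65)/3700 = 0.000116428.
P(X > 10000) = e^(−0.000116428·10000) = e^(−1.1643) ≈ 0.312.

0.312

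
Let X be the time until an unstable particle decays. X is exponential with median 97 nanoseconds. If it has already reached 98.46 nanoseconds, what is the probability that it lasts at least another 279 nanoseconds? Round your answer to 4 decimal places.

For an exponential, median = ln(2)/λ, so λ = ln 2 / 97 = 0.00714585 per nanosecond.
The exponential is memoryless, so the remaining time is again Exp(λ): the condition X > 98.46 is irrelevant.
P(X > 279) = e^(−1.9937) ≈ 0.1362.

0.1362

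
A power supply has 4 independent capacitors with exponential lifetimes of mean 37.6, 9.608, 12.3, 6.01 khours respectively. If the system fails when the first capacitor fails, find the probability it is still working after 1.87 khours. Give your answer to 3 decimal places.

The first failure time is exponential with rate Σλ_i = 1/37.6 + 1/9.608 + 1/12.3 + 1/6.01 = 0.378366 per khour.
P(min > 1.87) = e^(−0.378366·1.87) = e^(−0.70754) ≈ 0.493.

0.493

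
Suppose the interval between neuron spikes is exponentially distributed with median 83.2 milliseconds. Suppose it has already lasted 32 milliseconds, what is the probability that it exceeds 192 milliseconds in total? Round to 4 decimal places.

0.2637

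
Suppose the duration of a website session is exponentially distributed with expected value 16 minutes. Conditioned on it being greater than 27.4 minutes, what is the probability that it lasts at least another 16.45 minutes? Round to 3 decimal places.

The rate is λ = 1/16 = 0.0625 per minute.
P(X > s+t | X > s) = e^(−λ(s+t))/e^(−λs) = e^(−λt), independent of s = 27.4.
P(X > 16.45) = e^(−1.0281) ≈ 0.358.

0.358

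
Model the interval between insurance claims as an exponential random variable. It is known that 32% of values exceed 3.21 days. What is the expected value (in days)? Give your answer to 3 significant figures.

e^(−λ·3.21) = 0.32 ⇒ λ = −ln(0.32)/3.21 = 0.354964.
Mean = 1/λ = 2.81719 days.

2.82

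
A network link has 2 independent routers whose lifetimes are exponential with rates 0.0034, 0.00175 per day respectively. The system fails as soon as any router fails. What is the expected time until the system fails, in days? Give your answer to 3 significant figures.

194

The time to first failure is exponential with rate Σλ = 0.0034 + 0.00175 = 0.00515.
E[min] = 1/Σλ = 1/0.00515 = 194.175 days.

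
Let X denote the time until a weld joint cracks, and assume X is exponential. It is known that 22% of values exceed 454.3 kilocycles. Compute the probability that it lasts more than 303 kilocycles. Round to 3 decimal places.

0.364

e^(−λ·454.3) = 0.22 ⇒ λ = −ln(0.22)/454.3 = 0.00333288.
P(X > 303) = e^(−0.00333288·303) = e^(−1.0099) ≈ 0.364.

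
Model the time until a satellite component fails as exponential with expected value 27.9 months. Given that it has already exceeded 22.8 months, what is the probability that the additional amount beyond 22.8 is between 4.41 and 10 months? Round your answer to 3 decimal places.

The rate is λ = 1/27.9 = 0.0358423 per month.
Memoryless: the residual past 22.8 is again Exp(λ).
P(4.41 < residual < 10) = e^(−λ·4.41) − e^(−λ·10) = 0.85379 − 0.69878 ≈ 0.155.

0.155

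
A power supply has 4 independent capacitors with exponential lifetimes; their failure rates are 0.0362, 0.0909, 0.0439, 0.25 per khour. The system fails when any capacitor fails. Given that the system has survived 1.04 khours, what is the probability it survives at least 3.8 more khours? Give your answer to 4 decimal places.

0.2019

Time to first failure ~ Exp(Σλ) with Σλ = 0.421.
By memorylessness, P(T > 1.04+3.8 | T > 1.04) = P(T > 3.8) = e^(−0.421·3.8) ≈ 0.2019.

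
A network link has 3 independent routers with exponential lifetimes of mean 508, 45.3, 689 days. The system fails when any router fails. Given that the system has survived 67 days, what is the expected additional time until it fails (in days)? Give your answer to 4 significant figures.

First-failure rate Σλ = 1/508 + 1/45.3 + 1/689 = 0.0254949.
By memorylessness the expected residual is 1/Σλ = 39.2235 days, regardless of the 67 already elapsed.

39.22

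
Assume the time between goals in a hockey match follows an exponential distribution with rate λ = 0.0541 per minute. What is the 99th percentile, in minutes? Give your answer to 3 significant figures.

Set 1 − e^(−λt) = 0.99, so t = −ln(0.01)/λ = 4.6052/0.0541 ≈ 85.1233 minutes.

85.1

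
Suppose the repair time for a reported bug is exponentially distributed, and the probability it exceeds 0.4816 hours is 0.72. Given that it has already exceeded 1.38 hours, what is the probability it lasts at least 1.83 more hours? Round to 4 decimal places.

0.2870

From e^(−λ·0.4816) = 0.72, λ = −ln(0.72)/0.4816 = 0.68211.
Memoryless: P(X > 1.38+1.83 | X > 1.38) = P(X > 1.83) = e^(−0.68211·1.83) ≈ 0.2870.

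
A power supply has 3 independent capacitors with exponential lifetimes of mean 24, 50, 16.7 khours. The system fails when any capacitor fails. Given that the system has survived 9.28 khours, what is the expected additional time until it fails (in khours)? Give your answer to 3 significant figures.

First-failure rate Σλ = 1/24 + 1/50 + 1/16.7 = 0.121547.
By memorylessness the expected residual is 1/Σλ = 8.22728 khours, regardless of the 9.28 already elapsed.

8.23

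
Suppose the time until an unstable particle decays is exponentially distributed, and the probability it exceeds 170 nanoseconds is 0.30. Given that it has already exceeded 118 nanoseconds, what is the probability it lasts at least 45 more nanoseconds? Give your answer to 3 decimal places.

0.727

From e^(−λ·170) = 0.30, λ = −ln(0.30)/170 = 0.00708219.
Memoryless: P(X > 118+45 | X > 118) = P(X > 45) = e^(−0.00708219·45) ≈ 0.727.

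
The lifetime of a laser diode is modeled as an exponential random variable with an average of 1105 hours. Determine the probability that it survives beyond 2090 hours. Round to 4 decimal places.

0.1509

The rate is λ = 1/1105 = 0.000904977 per hour.
P(X > 2090) = e^(−λ·2090) = e^(−1.8914) ≈ 0.1509.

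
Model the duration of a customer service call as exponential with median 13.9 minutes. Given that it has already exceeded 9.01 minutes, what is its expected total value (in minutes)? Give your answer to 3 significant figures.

29.1

For an exponential, median = ln(2)/λ, so λ = ln 2 / 13.9 = 0.0498667 per minute.
By memorylessness, E[X | X > 9.01] = 9.01 + 1/λ = 9.01 + 20.0535 = 29.0635 minutes.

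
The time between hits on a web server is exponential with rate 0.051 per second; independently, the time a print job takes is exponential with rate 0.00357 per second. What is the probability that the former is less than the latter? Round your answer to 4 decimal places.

λ_1 = 0.051, λ_2 = 0.00357.
For independent exponentials, P(the former < the latter) = λ_1/(λ_1+λ_2) = 0.051/0.05457 ≈ 0.9346.

0.9346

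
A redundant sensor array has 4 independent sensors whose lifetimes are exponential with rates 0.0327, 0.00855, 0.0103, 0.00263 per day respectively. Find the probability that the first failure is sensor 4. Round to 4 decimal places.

0.0485

The time to first failure is exponential with rate Σλ = 0.0327 + 0.00855 + 0.0103 + 0.00263 = 0.05418.
P(sensor 4 first) = λ_4/Σλ = 0.00263/0.05418 ≈ 0.0485.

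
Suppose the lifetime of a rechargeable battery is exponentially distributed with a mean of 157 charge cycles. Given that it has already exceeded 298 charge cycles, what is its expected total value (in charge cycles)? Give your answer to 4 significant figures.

455.0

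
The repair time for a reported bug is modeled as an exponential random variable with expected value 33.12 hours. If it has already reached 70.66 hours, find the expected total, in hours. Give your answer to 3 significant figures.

104

The rate is λ = 1/33.12 = 0.0301932 per hour.
By memorylessness, E[X | X > 70.66] = 70.66 + 1/λ = 70.66 + 33.12 = 103.78 hours.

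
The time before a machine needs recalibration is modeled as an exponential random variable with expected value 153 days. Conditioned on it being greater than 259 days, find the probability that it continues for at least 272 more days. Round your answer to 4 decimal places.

0.1690

The rate is λ = 1/153 = 0.00653595 per day.
By the memoryless property, P(X > 259+272 | X > 259) = P(X > 272).
P(X > 272) = e^(−1.7778) ≈ 0.1690.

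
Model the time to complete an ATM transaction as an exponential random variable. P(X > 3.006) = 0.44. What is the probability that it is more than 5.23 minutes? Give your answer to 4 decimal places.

0.2397

e^(−λ·3.006) = 0.44 ⇒ λ = −ln(0.44)/3.006 = 0.273114.
P(X > 5.23) = e^(−0.273114·5.23) = e^(−1.4284) ≈ 0.2397.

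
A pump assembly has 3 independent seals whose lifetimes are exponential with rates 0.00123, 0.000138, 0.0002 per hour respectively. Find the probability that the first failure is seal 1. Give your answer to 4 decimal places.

0.7844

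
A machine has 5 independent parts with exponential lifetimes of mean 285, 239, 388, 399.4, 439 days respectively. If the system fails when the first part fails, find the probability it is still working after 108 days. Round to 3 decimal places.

The first failure time is exponential with rate Σλ_i = 1/285 + 1/239 + 1/388 + 1/399.4 + 1/439 = 0.0150519 per day.
P(min > 108) = e^(−0.0150519·108) = e^(−1.6256) ≈ 0.197.

0.197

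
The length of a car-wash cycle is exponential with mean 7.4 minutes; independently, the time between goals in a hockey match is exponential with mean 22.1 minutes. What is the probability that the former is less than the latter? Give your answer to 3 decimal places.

λ_1 = 1/7.4 = 0.135135, λ_2 = 1/22.1 = 0.0452489.
For independent exponentials, P(the former < the latter) = λ_1/(λ_1+λ_2) = 0.135135/0.180384 ≈ 0.749.

0.749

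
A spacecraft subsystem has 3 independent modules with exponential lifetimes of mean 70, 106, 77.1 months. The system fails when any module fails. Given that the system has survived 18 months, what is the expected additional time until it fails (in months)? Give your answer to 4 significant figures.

27.26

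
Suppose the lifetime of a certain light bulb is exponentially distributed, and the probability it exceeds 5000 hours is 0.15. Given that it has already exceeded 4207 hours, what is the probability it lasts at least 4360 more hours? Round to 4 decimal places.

0.1912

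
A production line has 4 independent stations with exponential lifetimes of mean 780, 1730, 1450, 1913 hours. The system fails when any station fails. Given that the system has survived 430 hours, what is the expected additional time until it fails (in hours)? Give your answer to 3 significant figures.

First-failure rate Σλ = 1/780 + 1/1730 + 1/1450 + 1/1913 = 0.00307248.
By memorylessness the expected residual is 1/Σλ = 325.47 hours, regardless of the 430 already elapsed.

325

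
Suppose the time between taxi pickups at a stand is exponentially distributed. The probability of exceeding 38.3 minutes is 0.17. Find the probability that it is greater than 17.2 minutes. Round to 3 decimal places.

e^(−λ·38.3) = 0.17 ⇒ λ = −ln(0.17)/38.3 = 0.0462652.
P(X > 17.2) = e^(−0.0462652·17.2) = e^(−0.79576) ≈ 0.451.

0.451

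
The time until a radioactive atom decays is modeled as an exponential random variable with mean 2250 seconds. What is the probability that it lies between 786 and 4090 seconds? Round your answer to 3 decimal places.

The rate is λ = 1/2250 = 0.000444444 per second.
P(786 < X < 4090) = e^(−λ·786) − e^(−λ·4090) = 0.70516 − 0.16239 ≈ 0.543.

0.543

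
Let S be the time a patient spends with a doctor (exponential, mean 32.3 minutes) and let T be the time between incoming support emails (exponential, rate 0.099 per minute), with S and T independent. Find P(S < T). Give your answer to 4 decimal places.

λ_1 = 1/32.3 = 0.0309598, λ_2 = 0.099.
For independent exponentials, P(S < T) = λ_1/(λ_1+λ_2) = 0.0309598/0.12996 ≈ 0.2382.

0.2382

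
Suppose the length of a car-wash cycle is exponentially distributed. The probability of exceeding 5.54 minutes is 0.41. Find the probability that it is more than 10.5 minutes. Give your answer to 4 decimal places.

e^(−λ·5.54) = 0.41 ⇒ λ = −ln(0.41)/5.54 = 0.160938.
P(X > 10.5) = e^(−0.160938·10.5) = e^(−1.6899) ≈ 0.1845.

0.1845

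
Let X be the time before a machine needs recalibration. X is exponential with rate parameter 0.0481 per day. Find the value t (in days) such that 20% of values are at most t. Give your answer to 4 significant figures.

4.639

Set 1 − e^(−λt) = 0.2, so t = −ln(0.8)/λ = 0.22314/0.0481 ≈ 4.63916 days.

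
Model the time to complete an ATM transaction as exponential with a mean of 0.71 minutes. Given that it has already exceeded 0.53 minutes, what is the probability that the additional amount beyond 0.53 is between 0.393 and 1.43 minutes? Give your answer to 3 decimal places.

0.441

The rate is λ = 1/0.71 = 1.40845 per minute.
Memoryless: the residual past 0.53 is again Exp(λ).
P(0.393 < residual < 1.43) = e^(−λ·0.393) − e^(−λ·1.43) = 0.57492 − 0.13344 ≈ 0.441.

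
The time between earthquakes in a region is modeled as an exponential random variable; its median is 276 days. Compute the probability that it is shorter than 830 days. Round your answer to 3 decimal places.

0.876

For an exponential, median = ln(2)/λ, so λ = ln 2 / 276 = 0.0025114 per day.
P(X ≤ 830) = 1 − e^(−λ·830) = 1 − e^(−2.0845) ≈ 0.876.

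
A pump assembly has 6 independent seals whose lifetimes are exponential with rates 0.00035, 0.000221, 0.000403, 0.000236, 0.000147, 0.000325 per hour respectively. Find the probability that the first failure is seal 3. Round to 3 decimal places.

The time to first failure is exponential with rate Σλ = 0.00035 + 0.000221 + 0.000403 + 0.000236 + 0.000147 + 0.000325 = 0.001682.
P(seal 3 first) = λ_3/Σλ = 0.000403/0.001682 ≈ 0.240.

0.240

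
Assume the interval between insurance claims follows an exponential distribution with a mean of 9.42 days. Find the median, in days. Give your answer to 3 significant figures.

6.53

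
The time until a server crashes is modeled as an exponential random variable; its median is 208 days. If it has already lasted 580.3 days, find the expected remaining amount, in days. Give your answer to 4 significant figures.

For an exponential, median = ln(2)/λ, so λ = ln 2 / 208 = 0.00333244 per day.
By memorylessness, the remaining amount past any threshold is again Exp(λ) with mean 1/λ = 300.081 days.

300.1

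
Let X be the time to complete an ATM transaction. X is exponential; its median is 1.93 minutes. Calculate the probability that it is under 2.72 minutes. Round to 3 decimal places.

0.624

For an exponential, median = ln(2)/λ, so λ = ln 2 / 1.93 = 0.359144 per minute.
P(X ≤ 2.72) = 1 − e^(−λ·2.72) = 1 − e^(−0.97687) ≈ 0.624.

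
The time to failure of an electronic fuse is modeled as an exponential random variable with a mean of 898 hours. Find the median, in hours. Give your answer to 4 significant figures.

622.4

The rate is λ = 1/898 = 0.00111359 per hour.
Set 1 − e^(−λt) = 0.5, so t = −ln(0.5)/λ = 0.69315/0.00111359 ≈ 622.446 hours.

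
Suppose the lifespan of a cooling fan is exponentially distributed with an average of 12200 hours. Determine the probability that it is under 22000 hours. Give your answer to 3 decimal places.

The rate is λ = 1/12200 = 0.0000819672 per hour.
P(X ≤ 22000) = 1 − e^(−λ·22000) = 1 − e^(−1.8033) ≈ 0.835.

0.835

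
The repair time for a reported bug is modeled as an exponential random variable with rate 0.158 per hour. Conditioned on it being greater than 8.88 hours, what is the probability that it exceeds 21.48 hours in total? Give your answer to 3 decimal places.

0.137

P(X > s+t | X > s) = e^(−λ(s+t))/e^(−λs) = e^(−λt), independent of s = 8.88.
P(X > 12.6) = e^(−1.9908) ≈ 0.137.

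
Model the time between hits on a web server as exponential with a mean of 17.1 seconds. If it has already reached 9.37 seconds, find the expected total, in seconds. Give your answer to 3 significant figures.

26.5

The rate is λ = 1/17.1 = 0.0584795 per second.
By memorylessness, E[X | X > 9.37] = 9.37 + 1/λ = 9.37 + 17.1 = 26.47 seconds.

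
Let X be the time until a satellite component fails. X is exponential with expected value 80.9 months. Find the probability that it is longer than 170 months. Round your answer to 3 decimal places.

0.122

The rate is λ = 1/80.9 = 0.0123609 per month.
P(X > 170) = e^(−λ·170) = e^(−2.1014) ≈ 0.122.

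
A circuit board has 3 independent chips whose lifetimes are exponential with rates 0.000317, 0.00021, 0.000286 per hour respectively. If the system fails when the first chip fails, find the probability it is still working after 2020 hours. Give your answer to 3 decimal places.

The time to first failure is exponential with rate Σλ = 0.000317 + 0.00021 + 0.000286 = 0.000813.
P(min > 2020) = e^(−0.000813·2020) = e^(−1.6423) ≈ 0.194.

0.194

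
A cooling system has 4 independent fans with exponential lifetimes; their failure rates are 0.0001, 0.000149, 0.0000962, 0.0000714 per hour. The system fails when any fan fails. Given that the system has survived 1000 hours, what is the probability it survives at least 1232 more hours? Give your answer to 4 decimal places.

0.5985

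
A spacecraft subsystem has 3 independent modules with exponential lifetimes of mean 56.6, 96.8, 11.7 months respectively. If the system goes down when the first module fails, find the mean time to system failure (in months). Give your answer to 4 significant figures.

8.813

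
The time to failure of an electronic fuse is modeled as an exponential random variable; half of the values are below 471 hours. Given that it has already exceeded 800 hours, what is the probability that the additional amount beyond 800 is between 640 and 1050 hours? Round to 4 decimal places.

0.1766

For an exponential, median = ln(2)/λ, so λ = ln 2 / 471 = 0.00147165 per hour.
Memoryless: the residual past 800 is again Exp(λ).
P(640 < residual < 1050) = e^(−λ·640) − e^(−λ·1050) = 0.38990 − 0.21326 ≈ 0.1766.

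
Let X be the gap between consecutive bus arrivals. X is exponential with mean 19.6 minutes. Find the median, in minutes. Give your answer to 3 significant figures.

The rate is λ = 1/19.6 = 0.0510204 per minute.
Set 1 − e^(−λt) = 0.5, so t = −ln(0.5)/λ = 0.69315/0.0510204 ≈ 13.5857 minutes.

13.6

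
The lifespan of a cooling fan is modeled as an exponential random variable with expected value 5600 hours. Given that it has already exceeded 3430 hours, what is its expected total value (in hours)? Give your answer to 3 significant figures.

9030

The rate is λ = 1/5600 = 0.000178571 per hour.
By memorylessness, E[X | X > 3430] = 3430 + 1/λ = 3430 + 5600 = 9030 hours.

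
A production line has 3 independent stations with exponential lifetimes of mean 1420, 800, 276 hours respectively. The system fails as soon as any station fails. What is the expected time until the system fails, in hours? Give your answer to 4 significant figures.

179.3

The first failure time is exponential with rate Σλ_i = 1/1420 + 1/800 + 1/276 = 0.00557741 per hour.
E[min] = 1/Σλ = 1/0.00557741 = 179.295 hours.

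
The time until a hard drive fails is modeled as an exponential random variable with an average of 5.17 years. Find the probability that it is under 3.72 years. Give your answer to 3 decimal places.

0.513

The rate is λ = 1/5.17 = 0.193424 per year.
P(X ≤ 3.72) = 1 − e^(−λ·3.72) = 1 − e^(−0.71954) ≈ 0.513.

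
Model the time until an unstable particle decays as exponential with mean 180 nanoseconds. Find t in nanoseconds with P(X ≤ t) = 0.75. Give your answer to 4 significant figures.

249.5

The rate is λ = 1/180 = 0.00555556 per nanosecond.
Set 1 − e^(−λt) = 0.75, so t = −ln(0.25)/λ = 1.3863/0.00555556 ≈ 249.533 nanoseconds.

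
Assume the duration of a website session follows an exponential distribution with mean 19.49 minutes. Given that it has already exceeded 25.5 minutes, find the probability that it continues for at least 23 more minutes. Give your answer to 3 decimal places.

The rate is λ = 1/19.49 = 0.0513084 per minute.
P(X > s+t | X > s) = e^(−λ(s+t))/e^(−λs) = e^(−λt), independent of s = 25.5.
P(X > 23) = e^(−1.1801) ≈ 0.307.

0.307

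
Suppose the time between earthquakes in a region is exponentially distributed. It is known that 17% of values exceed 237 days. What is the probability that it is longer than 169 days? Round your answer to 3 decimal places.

e^(−λ·237) = 0.17 ⇒ λ = −ln(0.17)/237 = 0.00747661.
P(X > 169) = e^(−0.00747661·169) = e^(−1.2635) ≈ 0.283.

0.283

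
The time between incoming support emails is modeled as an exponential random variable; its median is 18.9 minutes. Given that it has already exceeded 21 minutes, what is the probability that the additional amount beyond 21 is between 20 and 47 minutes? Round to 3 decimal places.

0.302

For an exponential, median = ln(2)/λ, so λ = ln 2 / 18.9 = 0.0366745 per minute.
Memoryless: the residual past 21 is again Exp(λ).
P(20 < residual < 47) = e^(−λ·20) − e^(−λ·47) = 0.48023 − 0.17840 ≈ 0.302.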